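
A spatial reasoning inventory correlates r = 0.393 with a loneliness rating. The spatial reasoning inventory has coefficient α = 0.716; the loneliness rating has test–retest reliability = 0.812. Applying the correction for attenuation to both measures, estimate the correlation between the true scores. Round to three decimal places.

r_true = r_obs / √(r_xx · r_yy) = 0.393 / √(0.716 × 0.812) = 0.393 / √0.581392 = 0.393 / 0.7625 ≈ 0.515.

0.515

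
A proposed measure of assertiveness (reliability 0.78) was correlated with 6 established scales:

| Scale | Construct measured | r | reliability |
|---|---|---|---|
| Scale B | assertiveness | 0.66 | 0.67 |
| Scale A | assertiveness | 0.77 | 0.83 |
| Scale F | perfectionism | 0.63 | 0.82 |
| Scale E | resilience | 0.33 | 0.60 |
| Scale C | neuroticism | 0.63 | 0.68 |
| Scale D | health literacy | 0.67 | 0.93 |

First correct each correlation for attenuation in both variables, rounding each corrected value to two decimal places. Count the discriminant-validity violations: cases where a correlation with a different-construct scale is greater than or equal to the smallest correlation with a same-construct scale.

Disattenuated r (r / √(r_scale · r_new)):
  Scale B (conv): 0.66 / √(0.67·0.78) = 0.91
  Scale A (conv): 0.77 / √(0.83·0.78) = 0.96
  Scale F (disc): 0.63 / √(0.82·0.78) = 0.79
  Scale E (disc): 0.33 / √(0.60·0.78) = 0.48
  Scale C (disc): 0.63 / √(0.68·0.78) = 0.87
  Scale D (disc): 0.67 / √(0.93·0.78) = 0.79
Smallest convergent = 0.91. Discriminant values: 0.79, 0.48, 0.87, 0.79; count ≥ 0.91 → 0.

0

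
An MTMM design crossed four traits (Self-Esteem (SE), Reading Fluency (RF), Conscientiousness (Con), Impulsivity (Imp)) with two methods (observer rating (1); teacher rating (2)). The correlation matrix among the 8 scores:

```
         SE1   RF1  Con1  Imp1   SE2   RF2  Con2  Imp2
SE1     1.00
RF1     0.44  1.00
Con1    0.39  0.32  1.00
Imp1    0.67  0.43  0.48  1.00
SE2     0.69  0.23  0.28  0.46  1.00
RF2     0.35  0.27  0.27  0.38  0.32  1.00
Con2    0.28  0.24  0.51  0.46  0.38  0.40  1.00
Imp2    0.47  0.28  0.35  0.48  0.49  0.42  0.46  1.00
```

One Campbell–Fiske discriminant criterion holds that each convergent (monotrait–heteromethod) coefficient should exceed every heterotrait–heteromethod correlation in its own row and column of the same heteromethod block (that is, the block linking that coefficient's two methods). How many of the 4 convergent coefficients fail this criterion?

Convergent coefficients and their comparison sets:
SE (methods 1·2): 0.69 vs {0.35, 0.23, 0.28, 0.28, 0.47, 0.46} → pass.
RF (methods 1·2): 0.27 vs {0.23, 0.35, 0.24, 0.27, 0.28, 0.38} → fail.
Con (methods 1·2): 0.51 vs {0.28, 0.28, 0.27, 0.24, 0.35, 0.46} → pass.
Imp (methods 1·2): 0.48 vs {0.46, 0.47, 0.38, 0.28, 0.46, 0.35} → pass.
1 of 4 fail.

1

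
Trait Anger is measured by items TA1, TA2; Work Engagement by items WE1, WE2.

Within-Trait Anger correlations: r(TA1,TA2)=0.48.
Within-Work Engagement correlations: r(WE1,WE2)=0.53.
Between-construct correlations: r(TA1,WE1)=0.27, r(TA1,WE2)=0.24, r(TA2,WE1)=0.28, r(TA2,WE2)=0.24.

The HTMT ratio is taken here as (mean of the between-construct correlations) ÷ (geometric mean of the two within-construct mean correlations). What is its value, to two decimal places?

0.51

Mean between = 1.03/4 = 0.2575.
Mean within-TA = 0.48/1 = 0.4800; mean within-WE = 0.53/1 = 0.5300.
Geometric mean = √(0.4800 × 0.5300) = 0.5044.
HTMT = 0.2575 / 0.5044 = 0.51.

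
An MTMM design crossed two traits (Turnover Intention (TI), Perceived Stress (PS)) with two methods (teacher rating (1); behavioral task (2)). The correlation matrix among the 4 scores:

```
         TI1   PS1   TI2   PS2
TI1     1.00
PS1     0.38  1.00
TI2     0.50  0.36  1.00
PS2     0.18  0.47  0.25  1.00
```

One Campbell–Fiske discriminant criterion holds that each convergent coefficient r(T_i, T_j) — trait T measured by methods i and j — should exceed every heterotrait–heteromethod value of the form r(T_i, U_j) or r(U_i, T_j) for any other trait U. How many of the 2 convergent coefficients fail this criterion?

0

Convergent coefficients and their comparison sets:
TI (methods 1·2): 0.50 vs {0.18, 0.36} → pass.
PS (methods 1·2): 0.47 vs {0.36, 0.18} → pass.
0 of 2 fail.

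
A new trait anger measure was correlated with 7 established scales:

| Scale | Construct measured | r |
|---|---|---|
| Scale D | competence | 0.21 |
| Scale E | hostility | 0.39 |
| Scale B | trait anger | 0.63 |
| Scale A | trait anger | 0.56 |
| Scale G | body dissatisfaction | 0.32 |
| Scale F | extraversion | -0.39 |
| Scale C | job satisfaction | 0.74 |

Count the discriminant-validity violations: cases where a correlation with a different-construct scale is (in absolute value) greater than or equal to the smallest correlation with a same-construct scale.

Convergent (same construct = trait anger): Scale B, Scale A.
Smallest convergent = 0.56. Discriminant |r|: 0.21, 0.39, 0.32, 0.39, 0.74; count ≥ 0.56 → 1.

1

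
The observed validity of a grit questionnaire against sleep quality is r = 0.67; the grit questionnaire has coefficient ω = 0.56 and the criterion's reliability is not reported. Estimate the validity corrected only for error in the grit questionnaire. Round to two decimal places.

Single correction: r_c = r_obs / √r_xx = 0.67 / √0.56 = 0.67 / 0.7483 ≈ 0.90.

0.90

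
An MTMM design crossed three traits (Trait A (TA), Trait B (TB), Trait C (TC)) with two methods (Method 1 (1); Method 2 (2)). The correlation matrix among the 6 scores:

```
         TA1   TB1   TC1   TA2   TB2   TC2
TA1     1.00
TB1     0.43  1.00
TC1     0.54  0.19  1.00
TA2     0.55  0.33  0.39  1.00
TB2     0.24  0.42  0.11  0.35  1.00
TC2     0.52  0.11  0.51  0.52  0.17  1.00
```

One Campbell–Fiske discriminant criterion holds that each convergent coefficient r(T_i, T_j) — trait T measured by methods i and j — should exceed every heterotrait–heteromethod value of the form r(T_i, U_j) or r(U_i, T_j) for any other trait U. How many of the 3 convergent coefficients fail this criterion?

Each convergent coefficient versus the relevant comparison correlations:
TA (methods 1·2): 0.55 vs {0.24, 0.33, 0.52, 0.39} → pass.
TB (methods 1·2): 0.42 vs {0.33, 0.24, 0.11, 0.11} → pass.
TC (methods 1·2): 0.51 vs {0.39, 0.52, 0.11, 0.11} → fail.
1 of 3 fail.

1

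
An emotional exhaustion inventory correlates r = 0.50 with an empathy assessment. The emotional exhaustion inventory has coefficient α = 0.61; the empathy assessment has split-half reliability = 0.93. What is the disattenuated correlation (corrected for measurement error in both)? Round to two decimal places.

r_true = r_obs / √(r_xx · r_yy) = 0.50 / √(0.61 × 0.93) = 0.50 / √0.5673 = 0.50 / 0.7532 ≈ 0.66.

0.66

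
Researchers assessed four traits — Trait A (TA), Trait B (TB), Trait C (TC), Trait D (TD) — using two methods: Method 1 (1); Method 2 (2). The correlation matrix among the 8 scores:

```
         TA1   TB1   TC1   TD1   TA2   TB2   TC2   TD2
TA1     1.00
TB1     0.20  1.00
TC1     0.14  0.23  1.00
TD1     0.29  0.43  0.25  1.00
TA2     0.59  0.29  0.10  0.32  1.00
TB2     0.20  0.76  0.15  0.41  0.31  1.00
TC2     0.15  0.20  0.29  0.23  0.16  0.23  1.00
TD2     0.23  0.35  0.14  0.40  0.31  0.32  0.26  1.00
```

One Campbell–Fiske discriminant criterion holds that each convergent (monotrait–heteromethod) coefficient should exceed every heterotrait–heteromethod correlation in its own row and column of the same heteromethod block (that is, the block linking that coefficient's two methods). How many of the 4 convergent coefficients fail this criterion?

1

Checking each validity diagonal entry against its comparison values:
TA (methods 1·2): 0.59 vs {0.20, 0.29, 0.15, 0.10, 0.23, 0.32} → pass.
TB (methods 1·2): 0.76 vs {0.29, 0.20, 0.20, 0.15, 0.35, 0.41} → pass.
TC (methods 1·2): 0.29 vs {0.10, 0.15, 0.15, 0.20, 0.14, 0.23} → pass.
TD (methods 1·2): 0.40 vs {0.32, 0.23, 0.41, 0.35, 0.23, 0.14} → fail.
1 of 4 fail.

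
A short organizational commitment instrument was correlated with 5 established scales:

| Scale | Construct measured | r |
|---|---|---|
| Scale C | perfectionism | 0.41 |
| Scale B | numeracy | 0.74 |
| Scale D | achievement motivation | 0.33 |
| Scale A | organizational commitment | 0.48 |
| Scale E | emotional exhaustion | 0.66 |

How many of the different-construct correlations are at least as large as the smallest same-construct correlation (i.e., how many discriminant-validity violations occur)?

Convergent (same construct = organizational commitment): Scale A.
Smallest convergent = 0.48. Discriminant values: 0.41, 0.74, 0.33, 0.66; count ≥ 0.48 → 2.

2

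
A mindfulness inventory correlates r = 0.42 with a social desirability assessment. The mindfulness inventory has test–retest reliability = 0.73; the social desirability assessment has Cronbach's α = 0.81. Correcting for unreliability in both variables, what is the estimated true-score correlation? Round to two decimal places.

0.55

r_true = r_obs / √(r_xx · r_yy) = 0.42 / √(0.73 × 0.81) = 0.42 / √0.5913 = 0.42 / 0.7690 ≈ 0.55.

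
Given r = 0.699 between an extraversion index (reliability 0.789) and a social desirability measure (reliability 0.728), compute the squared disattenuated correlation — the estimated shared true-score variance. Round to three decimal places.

Disattenuated r = 0.699 / √(0.789 × 0.728) = 0.699 / 0.7579 = 0.9223.
Shared true-score variance = 0.9223² = 0.8506 ≈ 0.851.

0.851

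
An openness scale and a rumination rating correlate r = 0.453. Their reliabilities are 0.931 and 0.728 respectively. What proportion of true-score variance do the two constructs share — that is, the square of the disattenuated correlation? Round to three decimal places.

0.303

Disattenuated r = 0.453 / √(0.931 × 0.728) = 0.453 / 0.8233 = 0.5502.
Shared true-score variance = 0.5502² = 0.3027 ≈ 0.303.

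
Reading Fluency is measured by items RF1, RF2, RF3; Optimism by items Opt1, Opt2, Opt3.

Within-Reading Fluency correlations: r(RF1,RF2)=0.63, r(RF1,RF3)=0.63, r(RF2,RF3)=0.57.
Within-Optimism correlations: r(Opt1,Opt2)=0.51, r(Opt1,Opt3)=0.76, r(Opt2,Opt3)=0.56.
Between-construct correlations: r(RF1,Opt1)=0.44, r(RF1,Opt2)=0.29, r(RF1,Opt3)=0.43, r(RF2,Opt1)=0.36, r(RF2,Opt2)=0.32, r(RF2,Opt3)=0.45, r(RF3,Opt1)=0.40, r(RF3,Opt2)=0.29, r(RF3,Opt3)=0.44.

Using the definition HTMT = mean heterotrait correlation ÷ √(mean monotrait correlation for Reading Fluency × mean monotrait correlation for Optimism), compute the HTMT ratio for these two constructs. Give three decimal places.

0.623

Mean between = 3.42/9 = 0.3800.
Mean within-RF = 1.83/3 = 0.6100; mean within-Opt = 1.83/3 = 0.6100.
Geometric mean = √(0.6100 × 0.6100) = 0.6100.
HTMT = 0.3800 / 0.6100 = 0.623.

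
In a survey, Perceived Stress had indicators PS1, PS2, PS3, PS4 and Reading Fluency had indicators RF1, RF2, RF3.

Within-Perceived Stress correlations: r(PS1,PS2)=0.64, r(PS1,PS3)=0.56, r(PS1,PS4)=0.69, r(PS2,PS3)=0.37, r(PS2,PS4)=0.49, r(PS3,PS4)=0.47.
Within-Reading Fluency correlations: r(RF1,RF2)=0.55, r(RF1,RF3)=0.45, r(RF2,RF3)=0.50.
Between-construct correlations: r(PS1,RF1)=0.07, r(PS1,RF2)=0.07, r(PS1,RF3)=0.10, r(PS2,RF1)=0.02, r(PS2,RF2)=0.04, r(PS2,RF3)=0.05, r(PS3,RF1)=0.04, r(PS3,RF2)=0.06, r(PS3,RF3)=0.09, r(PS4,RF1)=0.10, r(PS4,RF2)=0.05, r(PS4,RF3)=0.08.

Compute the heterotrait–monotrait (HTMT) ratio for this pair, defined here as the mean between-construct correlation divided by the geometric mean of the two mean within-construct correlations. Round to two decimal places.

Mean between = 0.77/12 = 0.0642.
Mean within-PS = 3.22/6 = 0.5367; mean within-RF = 1.50/3 = 0.5000.
Geometric mean = √(0.5367 × 0.5000) = 0.5180.
HTMT = 0.0642 / 0.5180 = 0.12.

0.12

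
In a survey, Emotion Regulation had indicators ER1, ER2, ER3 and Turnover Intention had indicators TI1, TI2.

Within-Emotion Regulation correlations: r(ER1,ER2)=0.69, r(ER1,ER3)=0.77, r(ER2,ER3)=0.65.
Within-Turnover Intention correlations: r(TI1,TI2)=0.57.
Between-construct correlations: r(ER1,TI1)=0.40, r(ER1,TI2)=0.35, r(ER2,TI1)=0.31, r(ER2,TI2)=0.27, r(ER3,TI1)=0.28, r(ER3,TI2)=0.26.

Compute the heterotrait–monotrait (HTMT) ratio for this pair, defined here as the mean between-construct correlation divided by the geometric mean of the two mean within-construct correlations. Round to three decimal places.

0.492

Mean heterotrait r = 1.87/6 = 0.3117.
Mean within-ER = 2.11/3 = 0.7033; mean within-TI = 0.57/1 = 0.5700.
Geometric mean = √(0.7033 × 0.5700) = 0.6332.
HTMT = 0.3117 / 0.6332 = 0.492.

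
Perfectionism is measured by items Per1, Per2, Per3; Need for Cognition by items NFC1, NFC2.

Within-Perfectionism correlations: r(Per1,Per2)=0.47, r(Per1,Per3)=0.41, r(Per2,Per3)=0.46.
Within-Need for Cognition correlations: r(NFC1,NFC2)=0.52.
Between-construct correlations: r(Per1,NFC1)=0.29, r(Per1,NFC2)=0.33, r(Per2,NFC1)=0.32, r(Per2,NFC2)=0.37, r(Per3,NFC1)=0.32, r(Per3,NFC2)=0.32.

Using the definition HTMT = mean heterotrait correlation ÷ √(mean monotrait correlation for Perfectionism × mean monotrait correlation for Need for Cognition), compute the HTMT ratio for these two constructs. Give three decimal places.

Mean between = 1.95/6 = 0.3250.
Mean within-Per = 1.34/3 = 0.4467; mean within-NFC = 0.52/1 = 0.5200.
Geometric mean = √(0.4467 × 0.5200) = 0.4820.
HTMT = 0.3250 / 0.4820 = 0.674.

0.674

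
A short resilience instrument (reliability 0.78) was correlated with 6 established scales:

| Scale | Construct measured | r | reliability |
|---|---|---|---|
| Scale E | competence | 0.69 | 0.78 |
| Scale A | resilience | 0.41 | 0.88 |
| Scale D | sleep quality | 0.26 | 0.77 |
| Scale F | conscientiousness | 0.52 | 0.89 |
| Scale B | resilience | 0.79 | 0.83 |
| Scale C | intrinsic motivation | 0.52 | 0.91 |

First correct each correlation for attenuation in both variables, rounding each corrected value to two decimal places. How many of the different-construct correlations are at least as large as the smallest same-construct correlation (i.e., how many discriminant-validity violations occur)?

Disattenuated r (r / √(r_scale · r_new)):
  Scale E (disc): 0.69 / √(0.78·0.78) = 0.88
  Scale A (conv): 0.41 / √(0.88·0.78) = 0.49
  Scale D (disc): 0.26 / √(0.77·0.78) = 0.34
  Scale F (disc): 0.52 / √(0.89·0.78) = 0.62
  Scale B (conv): 0.79 / √(0.83·0.78) = 0.98
  Scale C (disc): 0.52 / √(0.91·0.78) = 0.62
Smallest convergent = 0.49. Discriminant values: 0.88, 0.34, 0.62, 0.62; count ≥ 0.49 → 3.

3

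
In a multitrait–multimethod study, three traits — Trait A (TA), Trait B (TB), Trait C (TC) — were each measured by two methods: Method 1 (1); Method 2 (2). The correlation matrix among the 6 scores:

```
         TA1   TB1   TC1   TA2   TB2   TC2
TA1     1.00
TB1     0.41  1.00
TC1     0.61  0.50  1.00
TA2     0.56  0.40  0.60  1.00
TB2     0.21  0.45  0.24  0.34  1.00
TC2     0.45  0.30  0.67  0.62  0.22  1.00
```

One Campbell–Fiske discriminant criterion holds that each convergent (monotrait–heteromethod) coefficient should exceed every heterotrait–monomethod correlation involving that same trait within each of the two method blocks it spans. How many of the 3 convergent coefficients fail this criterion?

Each convergent coefficient versus the relevant comparison correlations:
TA (methods 1·2): 0.56 vs {0.41, 0.34, 0.61, 0.62} → fail.
TB (methods 1·2): 0.45 vs {0.41, 0.34, 0.50, 0.22} → fail.
TC (methods 1·2): 0.67 vs {0.61, 0.62, 0.50, 0.22} → pass.
2 of 3 fail.

2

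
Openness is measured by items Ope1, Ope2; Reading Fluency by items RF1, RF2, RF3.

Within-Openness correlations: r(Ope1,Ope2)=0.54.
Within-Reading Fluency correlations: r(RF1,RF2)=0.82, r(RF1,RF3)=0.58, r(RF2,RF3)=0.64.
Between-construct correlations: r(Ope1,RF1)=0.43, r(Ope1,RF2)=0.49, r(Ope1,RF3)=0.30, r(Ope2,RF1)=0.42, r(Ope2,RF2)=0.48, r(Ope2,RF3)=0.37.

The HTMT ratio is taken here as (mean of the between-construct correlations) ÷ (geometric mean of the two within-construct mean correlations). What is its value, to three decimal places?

0.685

Mean heterotrait r = 2.49/6 = 0.4150.
Mean within-Ope = 0.54/1 = 0.5400; mean within-RF = 2.04/3 = 0.6800.
Geometric mean = √(0.5400 × 0.6800) = 0.6060.
HTMT = 0.4150 / 0.6060 = 0.685.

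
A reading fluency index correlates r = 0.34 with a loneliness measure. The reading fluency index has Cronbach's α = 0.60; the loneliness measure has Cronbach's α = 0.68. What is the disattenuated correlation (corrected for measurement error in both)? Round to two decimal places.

r_true = r_obs / √(r_xx · r_yy) = 0.34 / √(0.60 × 0.68) = 0.34 / √0.4080 = 0.34 / 0.6387 ≈ 0.53.

0.53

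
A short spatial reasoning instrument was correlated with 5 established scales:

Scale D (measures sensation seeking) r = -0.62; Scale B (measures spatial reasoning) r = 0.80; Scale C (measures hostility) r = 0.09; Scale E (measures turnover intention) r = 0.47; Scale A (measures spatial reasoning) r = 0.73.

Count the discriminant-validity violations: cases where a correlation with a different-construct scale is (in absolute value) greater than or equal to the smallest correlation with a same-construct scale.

0

Convergent (same construct = spatial reasoning): Scale B, Scale A.
Smallest convergent = 0.73. Discriminant |r|: 0.62, 0.09, 0.47; count ≥ 0.73 → 0.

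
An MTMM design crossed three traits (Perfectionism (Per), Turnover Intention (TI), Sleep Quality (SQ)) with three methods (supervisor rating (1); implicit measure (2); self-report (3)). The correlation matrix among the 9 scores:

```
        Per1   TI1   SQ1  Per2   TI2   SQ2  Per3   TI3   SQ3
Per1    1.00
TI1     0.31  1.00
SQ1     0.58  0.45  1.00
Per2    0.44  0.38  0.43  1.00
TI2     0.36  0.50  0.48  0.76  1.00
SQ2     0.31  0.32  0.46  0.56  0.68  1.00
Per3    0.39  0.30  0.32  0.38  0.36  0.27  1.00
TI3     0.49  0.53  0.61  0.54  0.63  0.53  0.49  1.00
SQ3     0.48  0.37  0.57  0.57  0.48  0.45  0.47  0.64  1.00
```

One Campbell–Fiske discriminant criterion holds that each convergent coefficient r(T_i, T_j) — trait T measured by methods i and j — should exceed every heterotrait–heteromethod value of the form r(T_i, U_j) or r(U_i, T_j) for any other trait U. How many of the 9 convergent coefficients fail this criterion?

Convergent coefficients and their comparison sets:
Per (methods 1·2): 0.44 vs {0.36, 0.38, 0.31, 0.43} → pass.
Per (methods 1·3): 0.39 vs {0.49, 0.30, 0.48, 0.32} → fail.
Per (methods 2·3): 0.38 vs {0.54, 0.36, 0.57, 0.27} → fail.
TI (methods 1·2): 0.50 vs {0.38, 0.36, 0.32, 0.48} → pass.
TI (methods 1·3): 0.53 vs {0.30, 0.49, 0.37, 0.61} → fail.
TI (methods 2·3): 0.63 vs {0.36, 0.54, 0.48, 0.53} → pass.
SQ (methods 1·2): 0.46 vs {0.43, 0.31, 0.48, 0.32} → fail.
SQ (methods 1·3): 0.57 vs {0.32, 0.48, 0.61, 0.37} → fail.
SQ (methods 2·3): 0.45 vs {0.27, 0.57, 0.53, 0.48} → fail.
6 of 9 fail.

6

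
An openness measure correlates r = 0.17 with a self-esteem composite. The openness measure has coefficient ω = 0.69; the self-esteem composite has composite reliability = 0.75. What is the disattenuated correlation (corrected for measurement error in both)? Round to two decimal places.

r_true = r_obs / √(r_xx · r_yy) = 0.17 / √(0.69 × 0.75) = 0.17 / √0.5175 = 0.17 / 0.7194 ≈ 0.24.

0.24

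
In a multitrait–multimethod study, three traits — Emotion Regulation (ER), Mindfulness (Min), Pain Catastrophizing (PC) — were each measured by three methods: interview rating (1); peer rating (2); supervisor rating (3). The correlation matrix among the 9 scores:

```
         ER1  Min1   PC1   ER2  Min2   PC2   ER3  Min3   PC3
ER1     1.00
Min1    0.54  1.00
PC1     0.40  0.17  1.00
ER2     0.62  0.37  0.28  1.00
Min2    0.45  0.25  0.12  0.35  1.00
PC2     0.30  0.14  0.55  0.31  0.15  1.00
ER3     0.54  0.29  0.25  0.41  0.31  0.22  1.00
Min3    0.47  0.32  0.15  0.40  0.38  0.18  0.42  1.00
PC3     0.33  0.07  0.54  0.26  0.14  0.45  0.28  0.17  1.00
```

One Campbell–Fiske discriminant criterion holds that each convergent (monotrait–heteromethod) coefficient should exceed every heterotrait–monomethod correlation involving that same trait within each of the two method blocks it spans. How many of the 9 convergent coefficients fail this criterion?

5

Convergent coefficients and their comparison sets:
ER (methods 1·2): 0.62 vs {0.54, 0.35, 0.40, 0.31} → pass.
ER (methods 1·3): 0.54 vs {0.54, 0.42, 0.40, 0.28} → fail.
ER (methods 2·3): 0.41 vs {0.35, 0.42, 0.31, 0.28} → fail.
Min (methods 1·2): 0.25 vs {0.54, 0.35, 0.17, 0.15} → fail.
Min (methods 1·3): 0.32 vs {0.54, 0.42, 0.17, 0.17} → fail.
Min (methods 2·3): 0.38 vs {0.35, 0.42, 0.15, 0.17} → fail.
PC (methods 1·2): 0.55 vs {0.40, 0.31, 0.17, 0.15} → pass.
PC (methods 1·3): 0.54 vs {0.40, 0.28, 0.17, 0.17} → pass.
PC (methods 2·3): 0.45 vs {0.31, 0.28, 0.15, 0.17} → pass.
5 of 9 fail.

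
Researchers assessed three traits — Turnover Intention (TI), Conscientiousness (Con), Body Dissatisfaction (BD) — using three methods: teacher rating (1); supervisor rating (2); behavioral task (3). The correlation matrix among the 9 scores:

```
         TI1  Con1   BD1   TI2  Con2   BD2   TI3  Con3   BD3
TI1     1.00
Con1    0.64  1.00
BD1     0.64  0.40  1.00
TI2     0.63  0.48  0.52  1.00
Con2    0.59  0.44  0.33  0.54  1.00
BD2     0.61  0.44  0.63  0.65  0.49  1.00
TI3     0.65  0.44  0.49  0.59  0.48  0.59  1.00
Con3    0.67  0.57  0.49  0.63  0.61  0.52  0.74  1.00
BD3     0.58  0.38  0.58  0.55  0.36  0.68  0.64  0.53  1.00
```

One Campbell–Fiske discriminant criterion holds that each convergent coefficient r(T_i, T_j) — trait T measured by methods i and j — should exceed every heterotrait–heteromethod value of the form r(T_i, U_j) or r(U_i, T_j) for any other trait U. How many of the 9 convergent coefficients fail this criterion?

6

Convergent coefficients and their comparison sets:
TI (methods 1·2): 0.63 vs {0.59, 0.48, 0.61, 0.52} → pass.
TI (methods 1·3): 0.65 vs {0.67, 0.44, 0.58, 0.49} → fail.
TI (methods 2·3): 0.59 vs {0.63, 0.48, 0.55, 0.59} → fail.
Con (methods 1·2): 0.44 vs {0.48, 0.59, 0.44, 0.33} → fail.
Con (methods 1·3): 0.57 vs {0.44, 0.67, 0.38, 0.49} → fail.
Con (methods 2·3): 0.61 vs {0.48, 0.63, 0.36, 0.52} → fail.
BD (methods 1·2): 0.63 vs {0.52, 0.61, 0.33, 0.44} → pass.
BD (methods 1·3): 0.58 vs {0.49, 0.58, 0.49, 0.38} → fail.
BD (methods 2·3): 0.68 vs {0.59, 0.55, 0.52, 0.36} → pass.
6 of 9 fail.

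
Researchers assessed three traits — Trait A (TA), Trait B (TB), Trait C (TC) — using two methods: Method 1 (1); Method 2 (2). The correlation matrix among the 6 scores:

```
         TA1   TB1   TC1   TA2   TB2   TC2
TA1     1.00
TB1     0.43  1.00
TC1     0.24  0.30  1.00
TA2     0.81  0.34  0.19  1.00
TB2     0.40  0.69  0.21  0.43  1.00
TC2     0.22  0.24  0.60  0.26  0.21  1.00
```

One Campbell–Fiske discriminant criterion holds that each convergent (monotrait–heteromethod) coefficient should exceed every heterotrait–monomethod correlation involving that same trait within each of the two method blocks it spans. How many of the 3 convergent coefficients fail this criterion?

0

Checking each validity diagonal entry against its comparison values:
TA (methods 1·2): 0.81 vs {0.43, 0.43, 0.24, 0.26} → pass.
TB (methods 1·2): 0.69 vs {0.43, 0.43, 0.30, 0.21} → pass.
TC (methods 1·2): 0.60 vs {0.24, 0.26, 0.30, 0.21} → pass.
0 of 3 fail.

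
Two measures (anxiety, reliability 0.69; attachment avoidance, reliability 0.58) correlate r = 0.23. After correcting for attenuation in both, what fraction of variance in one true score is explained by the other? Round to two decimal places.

Disattenuated r = 0.23 / √(0.69 × 0.58) = 0.23 / 0.6326 = 0.3636.
Shared true-score variance = 0.3636² = 0.1322 ≈ 0.13.

0.13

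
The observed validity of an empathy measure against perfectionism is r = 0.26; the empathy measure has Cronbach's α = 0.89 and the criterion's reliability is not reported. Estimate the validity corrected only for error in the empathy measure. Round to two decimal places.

0.28

Single correction: r_c = r_obs / √r_xx = 0.26 / √0.89 = 0.26 / 0.9434 ≈ 0.28.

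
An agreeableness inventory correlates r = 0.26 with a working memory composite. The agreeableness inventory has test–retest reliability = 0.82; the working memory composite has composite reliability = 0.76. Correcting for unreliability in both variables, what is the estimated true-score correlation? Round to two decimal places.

0.33

r_true = r_obs / √(r_xx · r_yy) = 0.26 / √(0.82 × 0.76) = 0.26 / √0.6232 = 0.26 / 0.7894 ≈ 0.33.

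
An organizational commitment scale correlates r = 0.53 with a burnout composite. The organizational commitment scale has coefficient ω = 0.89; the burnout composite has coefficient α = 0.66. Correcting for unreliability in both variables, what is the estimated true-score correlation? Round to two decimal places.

0.69

r_true = r_obs / √(r_xx · r_yy) = 0.53 / √(0.89 × 0.66) = 0.53 / √0.5874 = 0.53 / 0.7664 ≈ 0.69.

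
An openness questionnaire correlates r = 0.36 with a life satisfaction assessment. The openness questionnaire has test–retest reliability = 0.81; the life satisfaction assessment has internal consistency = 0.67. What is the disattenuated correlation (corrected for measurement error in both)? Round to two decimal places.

0.49

r_true = r_obs / √(r_xx · r_yy) = 0.36 / √(0.81 × 0.67) = 0.36 / √0.5427 = 0.36 / 0.7367 ≈ 0.49.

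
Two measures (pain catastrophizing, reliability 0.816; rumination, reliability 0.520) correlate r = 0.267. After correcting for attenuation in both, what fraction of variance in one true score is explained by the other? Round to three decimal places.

0.168

Disattenuated r = 0.267 / √(0.816 × 0.520) = 0.267 / 0.6514 = 0.4099.
Shared true-score variance = 0.4099² = 0.1680 ≈ 0.168.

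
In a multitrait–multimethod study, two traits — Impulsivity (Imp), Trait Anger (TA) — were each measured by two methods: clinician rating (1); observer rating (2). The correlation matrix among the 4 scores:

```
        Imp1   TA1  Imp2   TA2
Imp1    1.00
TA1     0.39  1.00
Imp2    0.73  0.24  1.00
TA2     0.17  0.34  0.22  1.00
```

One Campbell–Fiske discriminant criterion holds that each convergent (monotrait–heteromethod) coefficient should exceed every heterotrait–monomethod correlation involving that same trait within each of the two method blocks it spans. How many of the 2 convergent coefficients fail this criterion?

1

Each convergent coefficient versus the relevant comparison correlations:
Imp (methods 1·2): 0.73 vs {0.39, 0.22} → pass.
TA (methods 1·2): 0.34 vs {0.39, 0.22} → fail.
1 of 2 fail.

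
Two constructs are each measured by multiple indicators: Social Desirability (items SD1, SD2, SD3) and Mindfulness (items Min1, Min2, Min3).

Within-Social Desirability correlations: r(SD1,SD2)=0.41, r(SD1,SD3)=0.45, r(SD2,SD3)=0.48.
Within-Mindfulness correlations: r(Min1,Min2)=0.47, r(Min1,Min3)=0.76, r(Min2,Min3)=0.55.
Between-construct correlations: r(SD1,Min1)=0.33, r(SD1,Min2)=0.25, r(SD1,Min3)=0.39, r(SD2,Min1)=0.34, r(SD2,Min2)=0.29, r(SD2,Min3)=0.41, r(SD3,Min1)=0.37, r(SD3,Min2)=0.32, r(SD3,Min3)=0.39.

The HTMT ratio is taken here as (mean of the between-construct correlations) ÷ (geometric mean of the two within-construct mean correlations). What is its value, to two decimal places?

Mean heterotrait r = 3.09/9 = 0.3433.
Mean within-SD = 1.34/3 = 0.4467; mean within-Min = 1.78/3 = 0.5933.
Geometric mean = √(0.4467 × 0.5933) = 0.5148.
HTMT = 0.3433 / 0.5148 = 0.67.

0.67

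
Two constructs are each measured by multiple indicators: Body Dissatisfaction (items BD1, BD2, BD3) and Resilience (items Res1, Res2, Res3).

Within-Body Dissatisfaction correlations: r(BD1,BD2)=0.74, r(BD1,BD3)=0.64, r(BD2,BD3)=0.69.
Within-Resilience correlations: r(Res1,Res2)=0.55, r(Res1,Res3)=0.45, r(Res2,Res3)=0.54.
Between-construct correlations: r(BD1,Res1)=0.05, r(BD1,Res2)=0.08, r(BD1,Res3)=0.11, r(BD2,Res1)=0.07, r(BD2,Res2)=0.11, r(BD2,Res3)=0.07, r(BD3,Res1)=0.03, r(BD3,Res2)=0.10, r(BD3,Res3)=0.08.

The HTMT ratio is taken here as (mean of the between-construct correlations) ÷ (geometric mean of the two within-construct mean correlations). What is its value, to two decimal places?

Mean between = 0.70/9 = 0.0778.
Mean within-BD = 2.07/3 = 0.6900; mean within-Res = 1.54/3 = 0.5133.
Geometric mean = √(0.6900 × 0.5133) = 0.5951.
HTMT = 0.0778 / 0.5951 = 0.13.

0.13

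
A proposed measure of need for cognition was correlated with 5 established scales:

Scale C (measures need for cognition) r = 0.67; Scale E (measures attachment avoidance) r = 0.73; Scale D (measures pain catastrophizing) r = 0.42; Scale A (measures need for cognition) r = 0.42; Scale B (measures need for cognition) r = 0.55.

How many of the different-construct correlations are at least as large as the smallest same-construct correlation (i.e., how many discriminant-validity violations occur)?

2

Convergent (same construct = need for cognition): Scale C, Scale A, Scale B.
Smallest convergent = 0.42. Discriminant values: 0.73, 0.42; count ≥ 0.42 → 2.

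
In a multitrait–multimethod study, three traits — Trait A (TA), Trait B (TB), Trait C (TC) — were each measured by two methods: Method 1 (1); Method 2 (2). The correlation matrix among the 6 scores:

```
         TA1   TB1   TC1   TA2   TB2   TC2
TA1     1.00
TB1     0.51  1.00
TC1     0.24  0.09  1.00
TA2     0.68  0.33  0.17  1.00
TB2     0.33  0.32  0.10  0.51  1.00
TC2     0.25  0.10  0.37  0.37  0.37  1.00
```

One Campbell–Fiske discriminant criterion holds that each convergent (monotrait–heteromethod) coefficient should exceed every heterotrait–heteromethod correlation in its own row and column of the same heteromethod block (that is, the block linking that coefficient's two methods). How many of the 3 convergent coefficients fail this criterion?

1

Checking each validity diagonal entry against its comparison values:
TA (methods 1·2): 0.68 vs {0.33, 0.33, 0.25, 0.17} → pass.
TB (methods 1·2): 0.32 vs {0.33, 0.33, 0.10, 0.10} → fail.
TC (methods 1·2): 0.37 vs {0.17, 0.25, 0.10, 0.10} → pass.
1 of 3 fail.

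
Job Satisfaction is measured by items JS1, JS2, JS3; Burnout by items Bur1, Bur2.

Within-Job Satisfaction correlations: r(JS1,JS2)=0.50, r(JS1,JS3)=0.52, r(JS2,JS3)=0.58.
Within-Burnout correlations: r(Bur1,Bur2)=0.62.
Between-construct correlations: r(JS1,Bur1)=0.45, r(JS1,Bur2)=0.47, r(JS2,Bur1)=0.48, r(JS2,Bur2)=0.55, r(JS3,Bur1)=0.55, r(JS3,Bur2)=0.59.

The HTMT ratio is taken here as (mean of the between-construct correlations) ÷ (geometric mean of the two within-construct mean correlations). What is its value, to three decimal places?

0.896

Mean heterotrait r = 3.09/6 = 0.5150.
Mean within-JS = 1.60/3 = 0.5333; mean within-Bur = 0.62/1 = 0.6200.
Geometric mean = √(0.5333 × 0.6200) = 0.5750.
HTMT = 0.5150 / 0.5750 = 0.896.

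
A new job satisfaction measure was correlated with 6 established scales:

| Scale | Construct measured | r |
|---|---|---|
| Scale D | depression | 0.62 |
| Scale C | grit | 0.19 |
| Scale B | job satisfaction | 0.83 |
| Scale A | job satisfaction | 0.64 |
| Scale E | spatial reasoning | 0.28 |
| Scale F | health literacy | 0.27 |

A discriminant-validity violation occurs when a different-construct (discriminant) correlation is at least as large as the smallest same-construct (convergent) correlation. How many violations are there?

0

Convergent (same construct = job satisfaction): Scale B, Scale A.
Smallest convergent = 0.64. Discriminant values: 0.62, 0.19, 0.28, 0.27; count ≥ 0.64 → 0.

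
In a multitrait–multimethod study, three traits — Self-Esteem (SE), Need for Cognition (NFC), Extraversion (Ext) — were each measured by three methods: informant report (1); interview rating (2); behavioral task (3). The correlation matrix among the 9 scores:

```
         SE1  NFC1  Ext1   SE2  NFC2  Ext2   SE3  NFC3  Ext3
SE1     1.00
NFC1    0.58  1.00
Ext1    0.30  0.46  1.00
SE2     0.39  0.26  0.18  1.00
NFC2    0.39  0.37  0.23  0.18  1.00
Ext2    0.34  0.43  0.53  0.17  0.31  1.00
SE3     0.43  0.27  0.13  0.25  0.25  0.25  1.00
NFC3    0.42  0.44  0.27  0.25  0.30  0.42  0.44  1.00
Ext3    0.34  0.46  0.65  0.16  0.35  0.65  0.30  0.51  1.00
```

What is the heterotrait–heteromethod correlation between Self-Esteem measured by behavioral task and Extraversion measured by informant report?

0.13

Different traits and methods: r(SE3, Ext1) = 0.13.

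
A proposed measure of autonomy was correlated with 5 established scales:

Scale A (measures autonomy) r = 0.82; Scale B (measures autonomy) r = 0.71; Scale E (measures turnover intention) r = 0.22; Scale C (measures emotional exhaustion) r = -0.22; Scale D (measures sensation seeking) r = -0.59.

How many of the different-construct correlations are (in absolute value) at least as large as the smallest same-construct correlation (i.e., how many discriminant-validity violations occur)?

0

Convergent (same construct = autonomy): Scale A, Scale B.
Smallest convergent = 0.71. Discriminant |r|: 0.22, 0.22, 0.59; count ≥ 0.71 → 0.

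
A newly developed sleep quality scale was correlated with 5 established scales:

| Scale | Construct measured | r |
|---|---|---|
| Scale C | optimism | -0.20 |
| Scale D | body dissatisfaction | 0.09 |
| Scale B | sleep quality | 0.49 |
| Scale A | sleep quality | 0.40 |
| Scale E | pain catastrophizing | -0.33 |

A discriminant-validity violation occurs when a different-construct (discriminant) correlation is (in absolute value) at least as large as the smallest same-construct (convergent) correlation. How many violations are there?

Convergent (same construct = sleep quality): Scale B, Scale A.
Smallest convergent = 0.40. Discriminant |r|: 0.20, 0.09, 0.33; count ≥ 0.40 → 0.

0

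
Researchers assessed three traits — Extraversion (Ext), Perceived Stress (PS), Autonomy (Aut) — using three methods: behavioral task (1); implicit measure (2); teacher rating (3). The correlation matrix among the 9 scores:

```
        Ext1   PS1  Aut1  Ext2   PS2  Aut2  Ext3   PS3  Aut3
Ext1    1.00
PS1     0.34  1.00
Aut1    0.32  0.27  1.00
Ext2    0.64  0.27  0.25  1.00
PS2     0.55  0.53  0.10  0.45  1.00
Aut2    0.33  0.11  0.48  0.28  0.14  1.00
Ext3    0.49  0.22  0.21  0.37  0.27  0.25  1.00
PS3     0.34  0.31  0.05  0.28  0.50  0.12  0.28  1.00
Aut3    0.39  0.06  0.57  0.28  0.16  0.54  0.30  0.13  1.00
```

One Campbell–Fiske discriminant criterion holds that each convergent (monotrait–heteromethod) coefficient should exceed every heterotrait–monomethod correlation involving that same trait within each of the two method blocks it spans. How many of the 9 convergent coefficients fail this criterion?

2

Convergent coefficients and their comparison sets:
Ext (methods 1·2): 0.64 vs {0.34, 0.45, 0.32, 0.28} → pass.
Ext (methods 1·3): 0.49 vs {0.34, 0.28, 0.32, 0.30} → pass.
Ext (methods 2·3): 0.37 vs {0.45, 0.28, 0.28, 0.30} → fail.
PS (methods 1·2): 0.53 vs {0.34, 0.45, 0.27, 0.14} → pass.
PS (methods 1·3): 0.31 vs {0.34, 0.28, 0.27, 0.13} → fail.
PS (methods 2·3): 0.50 vs {0.45, 0.28, 0.14, 0.13} → pass.
Aut (methods 1·2): 0.48 vs {0.32, 0.28, 0.27, 0.14} → pass.
Aut (methods 1·3): 0.57 vs {0.32, 0.30, 0.27, 0.13} → pass.
Aut (methods 2·3): 0.54 vs {0.28, 0.30, 0.14, 0.13} → pass.
2 of 9 fail.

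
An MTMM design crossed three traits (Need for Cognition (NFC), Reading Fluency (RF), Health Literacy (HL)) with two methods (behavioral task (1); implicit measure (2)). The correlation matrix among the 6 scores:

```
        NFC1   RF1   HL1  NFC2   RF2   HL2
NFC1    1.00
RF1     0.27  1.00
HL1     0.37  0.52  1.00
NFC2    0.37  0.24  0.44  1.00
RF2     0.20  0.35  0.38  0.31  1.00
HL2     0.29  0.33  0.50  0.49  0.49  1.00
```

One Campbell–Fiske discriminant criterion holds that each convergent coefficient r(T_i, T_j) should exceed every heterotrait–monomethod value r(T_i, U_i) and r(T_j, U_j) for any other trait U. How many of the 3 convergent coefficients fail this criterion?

3

Checking each validity diagonal entry against its comparison values:
NFC (methods 1·2): 0.37 vs {0.27, 0.31, 0.37, 0.49} → fail.
RF (methods 1·2): 0.35 vs {0.27, 0.31, 0.52, 0.49} → fail.
HL (methods 1·2): 0.50 vs {0.37, 0.49, 0.52, 0.49} → fail.
3 of 3 fail.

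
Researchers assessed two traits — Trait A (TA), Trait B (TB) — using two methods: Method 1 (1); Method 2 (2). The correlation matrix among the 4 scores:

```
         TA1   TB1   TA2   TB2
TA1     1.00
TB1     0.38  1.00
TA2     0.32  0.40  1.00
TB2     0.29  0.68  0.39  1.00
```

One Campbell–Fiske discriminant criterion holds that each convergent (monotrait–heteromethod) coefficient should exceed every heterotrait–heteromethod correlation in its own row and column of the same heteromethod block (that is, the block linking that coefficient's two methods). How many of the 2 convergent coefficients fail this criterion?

Convergent coefficients and their comparison sets:
TA (methods 1·2): 0.32 vs {0.29, 0.40} → fail.
TB (methods 1·2): 0.68 vs {0.40, 0.29} → pass.
1 of 2 fail.

1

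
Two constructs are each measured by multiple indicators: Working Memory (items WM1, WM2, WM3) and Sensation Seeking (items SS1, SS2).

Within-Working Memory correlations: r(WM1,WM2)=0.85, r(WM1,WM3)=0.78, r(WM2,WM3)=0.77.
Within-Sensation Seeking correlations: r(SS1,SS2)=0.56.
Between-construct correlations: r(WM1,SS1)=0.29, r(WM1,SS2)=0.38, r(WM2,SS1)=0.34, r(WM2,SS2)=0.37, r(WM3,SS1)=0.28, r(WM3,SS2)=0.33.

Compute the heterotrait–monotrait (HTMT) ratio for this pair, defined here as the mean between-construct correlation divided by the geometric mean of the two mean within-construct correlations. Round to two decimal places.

Mean heterotrait r = 1.99/6 = 0.3317.
Mean within-WM = 2.40/3 = 0.8000; mean within-SS = 0.56/1 = 0.5600.
Geometric mean = √(0.8000 × 0.5600) = 0.6693.
HTMT = 0.3317 / 0.6693 = 0.50.

0.50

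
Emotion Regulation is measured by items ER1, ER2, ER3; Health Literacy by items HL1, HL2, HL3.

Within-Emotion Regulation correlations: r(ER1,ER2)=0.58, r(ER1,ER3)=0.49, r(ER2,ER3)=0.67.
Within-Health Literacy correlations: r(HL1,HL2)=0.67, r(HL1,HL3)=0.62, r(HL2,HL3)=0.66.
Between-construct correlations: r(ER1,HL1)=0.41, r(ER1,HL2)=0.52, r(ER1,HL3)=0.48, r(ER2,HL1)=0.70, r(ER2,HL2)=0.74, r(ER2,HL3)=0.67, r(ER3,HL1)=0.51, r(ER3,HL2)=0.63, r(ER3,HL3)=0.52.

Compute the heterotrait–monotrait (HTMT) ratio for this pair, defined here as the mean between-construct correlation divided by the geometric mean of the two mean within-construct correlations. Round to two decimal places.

0.94

Mean between = 5.18/9 = 0.5756.
Mean within-ER = 1.74/3 = 0.5800; mean within-HL = 1.95/3 = 0.6500.
Geometric mean = √(0.5800 × 0.6500) = 0.6140.
HTMT = 0.5756 / 0.6140 = 0.94.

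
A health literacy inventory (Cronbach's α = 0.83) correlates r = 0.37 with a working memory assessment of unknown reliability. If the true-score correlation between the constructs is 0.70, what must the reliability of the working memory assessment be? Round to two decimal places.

0.34

r_true = r_obs / √(r_xx · r_yy) ⇒ 0.70 = 0.37 / √(0.83 · r_yy).
√(0.83 · r_yy) = 0.37 / 0.70 = 0.5286; 0.83 · r_yy = 0.2794; r_yy = 0.2794 / 0.83 ≈ 0.34.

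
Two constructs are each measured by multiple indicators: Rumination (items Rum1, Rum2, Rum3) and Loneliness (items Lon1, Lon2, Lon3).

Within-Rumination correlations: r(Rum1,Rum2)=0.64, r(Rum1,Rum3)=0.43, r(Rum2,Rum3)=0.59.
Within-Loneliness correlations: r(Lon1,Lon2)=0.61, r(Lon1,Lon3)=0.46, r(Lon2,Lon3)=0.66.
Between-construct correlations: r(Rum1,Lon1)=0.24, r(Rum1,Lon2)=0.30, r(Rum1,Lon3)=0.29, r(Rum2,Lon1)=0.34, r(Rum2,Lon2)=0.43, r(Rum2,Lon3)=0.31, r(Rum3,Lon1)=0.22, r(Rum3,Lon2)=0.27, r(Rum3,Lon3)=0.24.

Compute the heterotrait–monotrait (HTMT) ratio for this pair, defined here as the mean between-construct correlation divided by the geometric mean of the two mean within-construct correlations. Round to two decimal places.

0.52

Between-construct mean = 2.64/9 = 0.2933.
Mean within-Rum = 1.66/3 = 0.5533; mean within-Lon = 1.73/3 = 0.5767.
Geometric mean = √(0.5533 × 0.5767) = 0.5649.
HTMT = 0.2933 / 0.5649 = 0.52.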